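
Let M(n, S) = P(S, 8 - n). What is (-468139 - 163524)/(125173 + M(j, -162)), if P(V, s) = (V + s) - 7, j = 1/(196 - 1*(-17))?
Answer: -134544219/26627555 ≈ -5.0528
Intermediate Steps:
j = 1/213 (j = 1/(196 + 17) = 1/213 ≈ 0.0046948)
P(V, s) = -7 + V + s
M(n, S) = 1 + S - n (M(n, S) = -7 + S + (8 - n) = 1 + S - n)
(-468139 - 163524)/(125173 + M(j, -162)) = (-468139 - 163524)/(125173 + (1 - 162 - 1*1/213)) = -631663/(125173 + (1 - 162 - 1/213)) = -631663/(125173 - 34294/213) = -631663/26627555/213 = -631663*213/26627555 = -134544219/26627555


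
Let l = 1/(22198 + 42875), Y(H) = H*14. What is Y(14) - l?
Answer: 12754307/65073 ≈ 196.00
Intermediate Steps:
Y(H) = 14*H
l = 1/65073 ≈ 1.5367e-5
Y(14) - l = 14*14 - 1*1/65073 = 196 - 1/65073 = 12754307/65073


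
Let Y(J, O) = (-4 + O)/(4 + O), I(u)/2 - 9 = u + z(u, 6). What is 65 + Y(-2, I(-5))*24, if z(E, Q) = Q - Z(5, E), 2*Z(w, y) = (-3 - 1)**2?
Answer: 65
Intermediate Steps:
Z(w, y) = 8 (Z(w, y) = (-3 - 1)**2/2 = (1/2)*(-4)**2 = (1/2)*16 = 8)
z(E, Q) = -8 + Q (z(E, Q) = Q - 1*8 = Q - 8 = -8 + Q)
I(u) = 14 + 2*u (I(u) = 18 + 2*(u + (-8 + 6)) = 18 + 2*(u - 2) = 18 + 2*(-2 + u) = 18 + (-4 + 2*u) = 14 + 2*u)
Y(J, O) = (-4 + O)/(4 + O)
65 + Y(-2, I(-5))*24 = 65 + ((-4 + (14 + 2*(-5)))/(4 + (14 + 2*(-5))))*24 = 65 + ((-4 + (14 - 10))/(4 + (14 - 10)))*24 = 65 + ((-4 + 4)/(4 + 4))*24 = 65 + (0/8)*24 = 65 + ((1/8)*0)*24 = 65 + 0*24 = 65 + 0 = 65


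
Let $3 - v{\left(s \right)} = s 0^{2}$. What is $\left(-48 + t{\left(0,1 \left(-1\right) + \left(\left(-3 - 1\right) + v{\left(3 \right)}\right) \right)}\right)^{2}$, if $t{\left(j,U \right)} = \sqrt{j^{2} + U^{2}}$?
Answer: $2116$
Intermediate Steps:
$v{\left(s \right)} = 3$ ($v{\left(s \right)} = 3 - s 0^{2} = 3 - s 0 = 3 - 0 = 3 + 0 = 3$)
$t{\left(j,U \right)} = \sqrt{U^{2} + j^{2}}$
$\left(-48 + t{\left(0,1 \left(-1\right) + \left(\left(-3 - 1\right) + v{\left(3 \right)}\right) \right)}\right)^{2} = \left(-48 + \sqrt{\left(1 \left(-1\right) + \left(\left(-3 - 1\right) + 3\right)\right)^{2} + 0^{2}}\right)^{2} = \left(-48 + \sqrt{\left(-1 + \left(-4 + 3\right)\right)^{2} + 0}\right)^{2} = \left(-48 + \sqrt{\left(-1 - 1\right)^{2} + 0}\right)^{2} = \left(-48 + \sqrt{\left(-2\right)^{2} + 0}\right)^{2} = \left(-48 + \sqrt{4 + 0}\right)^{2} = \left(-48 + \sqrt{4}\right)^{2} = \left(-48 + 2\right)^{2} = \left(-46\right)^{2} = 2116$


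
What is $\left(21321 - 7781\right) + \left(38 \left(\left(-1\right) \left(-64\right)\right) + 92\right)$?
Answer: $16064$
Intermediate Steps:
$\left(21321 - 7781\right) + \left(38 \left(\left(-1\right) \left(-64\right)\right) + 92\right) = 13540 + \left(38 \cdot 64 + 92\right) = 13540 + \left(2432 + 92\right) = 13540 + 2524 = 16064$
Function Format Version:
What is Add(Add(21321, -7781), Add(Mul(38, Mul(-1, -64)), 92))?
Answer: 16064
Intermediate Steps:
Add(Add(21321, -7781), Add(Mul(38, Mul(-1, -64)), 92)) = Add(13540, Add(Mul(38, 64), 92)) = Add(13540, Add(2432, 92)) = Add(13540, 2524) = 16064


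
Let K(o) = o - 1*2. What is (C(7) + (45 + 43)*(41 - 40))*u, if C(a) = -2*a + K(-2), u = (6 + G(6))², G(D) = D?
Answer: 10080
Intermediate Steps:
K(o) = -2 + o (K(o) = o - 2 = -2 + o)
u = 144 (u = (6 + 6)² = 12² = 144)
C(a) = -4 - 2*a (C(a) = -2*a + (-2 - 2) = -2*a - 4 = -4 - 2*a)
(C(7) + (45 + 43)*(41 - 40))*u = ((-4 - 2*7) + (45 + 43)*(41 - 40))*144 = ((-4 - 14) + 88*1)*144 = (-18 + 88)*144 = 70*144 = 10080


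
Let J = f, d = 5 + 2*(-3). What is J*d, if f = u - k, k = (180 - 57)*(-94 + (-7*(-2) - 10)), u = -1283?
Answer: -9787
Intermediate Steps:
k = -11070 (k = 123*(-94 + (14 - 10)) = 123*(-94 + 4) = 123*(-90) = -11070)
d = -1 (d = 5 - 6 = -1)
f = 9787 (f = -1283 - 1*(-11070) = -1283 + 11070 = 9787)
J = 9787
J*d = 9787*(-1) = -9787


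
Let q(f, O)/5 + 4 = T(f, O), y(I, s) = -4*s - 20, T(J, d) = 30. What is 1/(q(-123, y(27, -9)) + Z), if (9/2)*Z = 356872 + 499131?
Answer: 9/1713176 ≈ 5.2534e-6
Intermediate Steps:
y(I, s) = -20 - 4*s
q(f, O) = 130 (q(f, O) = -20 + 5*30 = -20 + 150 = 130)
Z = 1712006/9 (Z = 2*(356872 + 499131)/9 = (2/9)*856003 = 1712006/9 ≈ 1.9022e+5)
1/(q(-123, y(27, -9)) + Z) = 1/(130 + 1712006/9) = 1/(1713176/9) = 9/1713176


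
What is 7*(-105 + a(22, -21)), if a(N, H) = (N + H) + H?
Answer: -875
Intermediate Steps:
a(N, H) = N + 2*H (a(N, H) = (H + N) + H = N + 2*H)
7*(-105 + a(22, -21)) = 7*(-105 + (22 + 2*(-21))) = 7*(-105 + (22 - 42)) = 7*(-105 - 20) = 7*(-125) = -875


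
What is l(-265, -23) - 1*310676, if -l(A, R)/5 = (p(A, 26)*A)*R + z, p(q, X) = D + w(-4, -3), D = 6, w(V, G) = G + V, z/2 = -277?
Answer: -277431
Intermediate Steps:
z = -554 (z = 2*(-277) = -554)
p(q, X) = -1 (p(q, X) = 6 + (-3 - 4) = 6 - 7 = -1)
l(A, R) = 2770 + 5*A*R (l(A, R) = -5*((-A)*R - 554) = -5*(-A*R - 554) = -5*(-554 - A*R) = 2770 + 5*A*R)
l(-265, -23) - 1*310676 = (2770 + 5*(-265)*(-23)) - 1*310676 = (2770 + 30475) - 310676 = 33245 - 310676 = -277431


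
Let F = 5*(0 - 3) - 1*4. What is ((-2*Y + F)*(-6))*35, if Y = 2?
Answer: 4830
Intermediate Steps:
F = -19 (F = 5*(-3) - 4 = -15 - 4 = -19)
((-2*Y + F)*(-6))*35 = ((-2*2 - 19)*(-6))*35 = ((-4 - 19)*(-6))*35 = -23*(-6)*35 = 138*35 = 4830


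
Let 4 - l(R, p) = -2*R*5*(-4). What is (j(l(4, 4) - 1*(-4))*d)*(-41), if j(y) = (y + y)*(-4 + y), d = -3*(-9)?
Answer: -52498368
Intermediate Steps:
l(R, p) = 4 - 40*R (l(R, p) = 4 - (-2)*(R*5)*(-4) = 4 - (-2)*(5*R)*(-4) = 4 - (-2)*(-20*R) = 4 - 40*R)
d = 27
j(y) = 2*y*(-4 + y) (j(y) = (2*y)*(-4 + y) = 2*y*(-4 + y))
(j(l(4, 4) - 1*(-4))*d)*(-41) = ((2*((4 - 40*4) - 1*(-4))*(-4 + ((4 - 40*4) - 1*(-4))))*27)*(-41) = ((2*((4 - 160) + 4)*(-4 + ((4 - 160) + 4)))*27)*(-41) = ((2*(-156 + 4)*(-4 + (-156 + 4)))*27)*(-41) = ((2*(-152)*(-4 - 152))*27)*(-41) = ((2*(-152)*(-156))*27)*(-41) = (47424*27)*(-41) = 1280448*(-41) = -52498368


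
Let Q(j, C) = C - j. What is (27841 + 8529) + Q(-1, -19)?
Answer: 36352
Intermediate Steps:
(27841 + 8529) + Q(-1, -19) = (27841 + 8529) + (-19 - 1*(-1)) = 36370 + (-19 + 1) = 36370 - 18 = 36352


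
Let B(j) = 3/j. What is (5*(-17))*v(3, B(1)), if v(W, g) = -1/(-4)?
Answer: -85/4 ≈ -21.250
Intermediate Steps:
v(W, g) = ¼ (v(W, g) = -1*(-¼) = ¼)
(5*(-17))*v(3, B(1)) = (5*(-17))*(¼) = -85*¼ = -85/4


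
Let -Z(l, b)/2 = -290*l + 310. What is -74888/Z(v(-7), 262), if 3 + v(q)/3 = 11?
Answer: -18722/3325 ≈ -5.6307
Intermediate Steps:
v(q) = 24 (v(q) = -9 + 3*11 = -9 + 33 = 24)
Z(l, b) = -620 + 580*l (Z(l, b) = -2*(-290*l + 310) = -2*(310 - 290*l) = -620 + 580*l)
-74888/Z(v(-7), 262) = -74888/(-620 + 580*24) = -74888/(-620 + 13920) = -74888/13300 = -74888*1/13300 = -18722/3325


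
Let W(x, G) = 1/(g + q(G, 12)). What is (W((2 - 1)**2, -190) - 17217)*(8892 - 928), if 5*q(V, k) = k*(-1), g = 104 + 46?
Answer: -50595853462/369 ≈ -1.3712e+8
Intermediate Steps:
g = 150
q(V, k) = -k/5 (q(V, k) = (k*(-1))/5 = (-k)/5 = -k/5)
W(x, G) = 5/738 (W(x, G) = 1/(150 - 1/5*12) = 1/(150 - 12/5) = 1/(738/5) = 5/738)
(W((2 - 1)**2, -190) - 17217)*(8892 - 928) = (5/738 - 17217)*(8892 - 928) = -12706141/738*7964 = -50595853462/369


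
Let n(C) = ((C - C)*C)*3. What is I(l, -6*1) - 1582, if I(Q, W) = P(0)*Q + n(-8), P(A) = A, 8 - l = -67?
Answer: -1582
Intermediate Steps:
l = 75 (l = 8 - 1*(-67) = 8 + 67 = 75)
n(C) = 0 (n(C) = (0*C)*3 = 0*3 = 0)
I(Q, W) = 0 (I(Q, W) = 0*Q + 0 = 0 + 0 = 0)
I(l, -6*1) - 1582 = 0 - 1582 = -1582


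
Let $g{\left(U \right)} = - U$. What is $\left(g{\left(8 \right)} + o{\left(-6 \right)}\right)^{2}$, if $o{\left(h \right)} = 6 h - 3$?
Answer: $2209$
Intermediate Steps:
$o{\left(h \right)} = -3 + 6 h$
$\left(g{\left(8 \right)} + o{\left(-6 \right)}\right)^{2} = \left(\left(-1\right) 8 + \left(-3 + 6 \left(-6\right)\right)\right)^{2} = \left(-8 - 39\right)^{2} = \left(-47\right)^{2} = 2209$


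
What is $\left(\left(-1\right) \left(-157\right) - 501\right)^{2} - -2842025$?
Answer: $2960361$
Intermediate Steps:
$\left(\left(-1\right) \left(-157\right) - 501\right)^{2} - -2842025 = \left(157 - 501\right)^{2} + 2842025 = \left(-344\right)^{2} + 2842025 = 118336 + 2842025 = 2960361$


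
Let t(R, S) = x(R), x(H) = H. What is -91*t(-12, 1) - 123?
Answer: 969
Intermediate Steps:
t(R, S) = R
-91*t(-12, 1) - 123 = -91*(-12) - 123 = 1092 - 123 = 969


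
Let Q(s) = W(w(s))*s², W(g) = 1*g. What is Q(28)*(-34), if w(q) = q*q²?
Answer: -585152512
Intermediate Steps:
w(q) = q³
W(g) = g
Q(s) = s⁵ (Q(s) = s³*s² = s⁵)
Q(28)*(-34) = 28⁵*(-34) = 17210368*(-34) = -585152512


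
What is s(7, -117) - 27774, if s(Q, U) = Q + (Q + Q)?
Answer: -27753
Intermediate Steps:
s(Q, U) = 3*Q (s(Q, U) = Q + 2*Q = 3*Q)
s(7, -117) - 27774 = 3*7 - 27774 = 21 - 27774 = -27753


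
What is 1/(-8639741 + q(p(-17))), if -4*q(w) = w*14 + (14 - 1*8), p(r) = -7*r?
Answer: -1/8640159 ≈ -1.1574e-7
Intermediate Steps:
q(w) = -3/2 - 7*w/2 (q(w) = -(w*14 + (14 - 1*8))/4 = -(14*w + (14 - 8))/4 = -(14*w + 6)/4 = -(6 + 14*w)/4 = -3/2 - 7*w/2)
1/(-8639741 + q(p(-17))) = 1/(-8639741 + (-3/2 - (-49)*(-17)/2)) = 1/(-8639741 + (-3/2 - 7/2*119)) = 1/(-8639741 + (-3/2 - 833/2)) = 1/(-8639741 - 418) = 1/(-8640159) = -1/8640159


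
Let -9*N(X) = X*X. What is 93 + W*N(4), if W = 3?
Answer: 263/3 ≈ 87.667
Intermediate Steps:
N(X) = -X**2/9 (N(X) = -X*X/9 = -X**2/9)
93 + W*N(4) = 93 + 3*(-1/9*4**2) = 93 + 3*(-1/9*16) = 93 + 3*(-16/9) = 93 - 16/3 = 263/3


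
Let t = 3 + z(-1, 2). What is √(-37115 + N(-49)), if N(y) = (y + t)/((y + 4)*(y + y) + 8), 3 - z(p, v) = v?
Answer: I*√327948230/94 ≈ 192.65*I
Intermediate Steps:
z(p, v) = 3 - v
t = 4 (t = 3 + (3 - 1*2) = 3 + (3 - 2) = 3 + 1 = 4)
N(y) = (4 + y)/(8 + 2*y*(4 + y)) (N(y) = (y + 4)/((y + 4)*(y + y) + 8) = (4 + y)/((4 + y)*(2*y) + 8) = (4 + y)/(2*y*(4 + y) + 8) = (4 + y)/(8 + 2*y*(4 + y)))
√(-37115 + N(-49)) = √(-37115 + (4 - 49)/(2*(4 + (-49)² + 4*(-49)))) = √(-37115 + (½)*(-45)/(4 + 2401 - 196)) = √(-37115 + (½)*(-45)/2209) = √(-37115 + (½)*(1/2209)*(-45)) = √(-37115 - 45/4418) = √(-163974115/4418) = I*√327948230/94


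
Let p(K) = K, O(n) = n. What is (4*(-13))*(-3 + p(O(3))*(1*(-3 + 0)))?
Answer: 624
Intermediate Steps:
(4*(-13))*(-3 + p(O(3))*(1*(-3 + 0))) = (4*(-13))*(-3 + 3*(1*(-3 + 0))) = -52*(-3 + 3*(1*(-3))) = -52*(-3 + 3*(-3)) = -52*(-3 - 9) = -52*(-12) = 624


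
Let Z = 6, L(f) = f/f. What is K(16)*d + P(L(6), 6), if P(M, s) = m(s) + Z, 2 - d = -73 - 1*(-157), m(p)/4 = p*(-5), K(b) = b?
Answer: -1426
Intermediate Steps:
L(f) = 1
m(p) = -20*p (m(p) = 4*(p*(-5)) = 4*(-5*p) = -20*p)
d = -82 (d = 2 - (-73 - 1*(-157)) = 2 - (-73 + 157) = 2 - 1*84 = 2 - 84 = -82)
P(M, s) = 6 - 20*s (P(M, s) = -20*s + 6 = 6 - 20*s)
K(16)*d + P(L(6), 6) = 16*(-82) + (6 - 20*6) = -1312 + (6 - 120) = -1312 - 114 = -1426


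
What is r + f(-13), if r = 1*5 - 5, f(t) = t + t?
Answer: -26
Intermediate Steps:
f(t) = 2*t
r = 0 (r = 5 - 5 = 0)
r + f(-13) = 0 + 2*(-13) = 0 - 26 = -26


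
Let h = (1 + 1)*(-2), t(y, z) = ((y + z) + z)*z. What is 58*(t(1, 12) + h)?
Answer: 17168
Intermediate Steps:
t(y, z) = z*(y + 2*z) (t(y, z) = (y + 2*z)*z = z*(y + 2*z))
h = -4 (h = 2*(-2) = -4)
58*(t(1, 12) + h) = 58*(12*(1 + 2*12) - 4) = 58*(12*(1 + 24) - 4) = 58*(12*25 - 4) = 58*(300 - 4) = 58*296 = 17168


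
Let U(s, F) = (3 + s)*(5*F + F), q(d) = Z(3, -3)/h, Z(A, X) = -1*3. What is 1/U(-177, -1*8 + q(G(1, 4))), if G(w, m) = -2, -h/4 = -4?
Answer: 4/34191 ≈ 0.00011699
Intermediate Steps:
Z(A, X) = -3
h = 16 (h = -4*(-4) = 16)
q(d) = -3/16
U(s, F) = 6*F*(3 + s) (U(s, F) = (3 + s)*(6*F) = 6*F*(3 + s))
1/U(-177, -1*8 + q(G(1, 4))) = 1/(6*(-1*8 - 3/16)*(3 - 177)) = 1/(6*(-8 - 3/16)*(-174)) = 1/(6*(-131/16)*(-174)) = 1/(34191/4) = 4/34191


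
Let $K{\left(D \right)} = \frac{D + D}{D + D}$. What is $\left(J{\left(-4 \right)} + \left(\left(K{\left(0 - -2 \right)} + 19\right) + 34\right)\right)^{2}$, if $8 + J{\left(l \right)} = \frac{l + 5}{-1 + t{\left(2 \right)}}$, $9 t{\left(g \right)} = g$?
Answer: $\frac{97969}{49} \approx 1999.4$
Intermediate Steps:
$t{\left(g \right)} = \frac{g}{9}$
$K{\left(D \right)} = 1$ ($K{\left(D \right)} = \frac{2 D}{2 D} = 2 D \frac{1}{2 D} = 1$)
$J{\left(l \right)} = - \frac{101}{7} - \frac{9 l}{7}$ ($J{\left(l \right)} = -8 + \frac{l + 5}{-1 + \frac{1}{9} \cdot 2} = -8 + \frac{5 + l}{-1 + \frac{2}{9}} = -8 + \frac{5 + l}{- \frac{7}{9}} = -8 + \left(5 + l\right) \left(- \frac{9}{7}\right) = -8 - \left(\frac{45}{7} + \frac{9 l}{7}\right) = - \frac{101}{7} - \frac{9 l}{7}$)
$\left(J{\left(-4 \right)} + \left(\left(K{\left(0 - -2 \right)} + 19\right) + 34\right)\right)^{2} = \left(\left(- \frac{101}{7} - - \frac{36}{7}\right) + \left(\left(1 + 19\right) + 34\right)\right)^{2} = \left(\left(- \frac{101}{7} + \frac{36}{7}\right) + \left(20 + 34\right)\right)^{2} = \left(- \frac{65}{7} + 54\right)^{2} = \left(\frac{313}{7}\right)^{2} = \frac{97969}{49}$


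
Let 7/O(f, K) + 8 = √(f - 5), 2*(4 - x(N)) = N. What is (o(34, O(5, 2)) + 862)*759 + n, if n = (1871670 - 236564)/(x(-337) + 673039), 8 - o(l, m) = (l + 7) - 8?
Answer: 855362912921/1346423 ≈ 6.3529e+5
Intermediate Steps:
x(N) = 4 - N/2
O(f, K) = 7/(-8 + √(-5 + f)) (O(f, K) = 7/(-8 + √(f - 5)) = 7/(-8 + √(-5 + f)))
o(l, m) = 9 - l (o(l, m) = 8 - ((l + 7) - 8) = 8 - ((7 + l) - 8) = 8 - (-1 + l) = 8 + (1 - l) = 9 - l)
n = 3270212/1346423 (n = (1871670 - 236564)/((4 - ½*(-337)) + 673039) = 1635106/((4 + 337/2) + 673039) = 1635106/(345/2 + 673039) = 1635106/(1346423/2) = 1635106*(2/1346423) = 3270212/1346423 ≈ 2.4288)
(o(34, O(5, 2)) + 862)*759 + n = ((9 - 1*34) + 862)*759 + 3270212/1346423 = ((9 - 34) + 862)*759 + 3270212/1346423 = (-25 + 862)*759 + 3270212/1346423 = 837*759 + 3270212/1346423 = 635283 + 3270212/1346423 = 855362912921/1346423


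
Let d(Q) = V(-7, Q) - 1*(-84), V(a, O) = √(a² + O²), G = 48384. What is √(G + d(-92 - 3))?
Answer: √(48468 + √9074) ≈ 220.37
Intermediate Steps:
V(a, O) = √(O² + a²)
d(Q) = 84 + √(49 + Q²) (d(Q) = √(Q² + (-7)²) - 1*(-84) = √(Q² + 49) + 84 = √(49 + Q²) + 84 = 84 + √(49 + Q²))
√(G + d(-92 - 3)) = √(48384 + (84 + √(49 + (-92 - 3)²))) = √(48384 + (84 + √(49 + (-95)²))) = √(48384 + (84 + √(49 + 9025))) = √(48384 + (84 + √9074)) = √(48468 + √9074)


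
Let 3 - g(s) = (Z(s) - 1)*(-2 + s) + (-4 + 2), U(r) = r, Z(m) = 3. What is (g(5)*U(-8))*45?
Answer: 360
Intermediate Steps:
g(s) = 9 - 2*s (g(s) = 3 - ((3 - 1)*(-2 + s) + (-4 + 2)) = 3 - (2*(-2 + s) - 2) = 3 - ((-4 + 2*s) - 2) = 3 - (-6 + 2*s) = 3 + (6 - 2*s) = 9 - 2*s)
(g(5)*U(-8))*45 = ((9 - 2*5)*(-8))*45 = ((9 - 10)*(-8))*45 = -1*(-8)*45 = 8*45 = 360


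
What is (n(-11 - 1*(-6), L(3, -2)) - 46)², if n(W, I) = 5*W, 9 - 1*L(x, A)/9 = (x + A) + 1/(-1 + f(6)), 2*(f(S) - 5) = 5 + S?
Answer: 5041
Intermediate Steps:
f(S) = 15/2 + S/2 (f(S) = 5 + (5 + S)/2 = 5 + (5/2 + S/2) = 15/2 + S/2)
L(x, A) = 1521/19 - 9*A - 9*x (L(x, A) = 81 - 9*((x + A) + 1/(-1 + (15/2 + (½)*6))) = 81 - 9*((A + x) + 1/(-1 + (15/2 + 3))) = 81 - 9*((A + x) + 1/(-1 + 21/2)) = 81 - 9*((A + x) + 1/(19/2)) = 81 - 9*((A + x) + 2/19) = 81 - 9*(2/19 + A + x) = 81 + (-18/19 - 9*A - 9*x) = 1521/19 - 9*A - 9*x)
(n(-11 - 1*(-6), L(3, -2)) - 46)² = (5*(-11 - 1*(-6)) - 46)² = (5*(-11 + 6) - 46)² = (5*(-5) - 46)² = (-25 - 46)² = (-71)² = 5041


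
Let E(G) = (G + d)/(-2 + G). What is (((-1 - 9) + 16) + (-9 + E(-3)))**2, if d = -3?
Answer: 81/25 ≈ 3.2400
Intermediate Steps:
E(G) = (-3 + G)/(-2 + G) (E(G) = (G - 3)/(-2 + G) = (-3 + G)/(-2 + G))
(((-1 - 9) + 16) + (-9 + E(-3)))**2 = (((-1 - 9) + 16) + (-9 + (-3 - 3)/(-2 - 3)))**2 = ((-10 + 16) + (-9 - 6/(-5)))**2 = (6 + (-9 - 1/5*(-6)))**2 = (6 + (-9 + 6/5))**2 = (6 - 39/5)**2 = (-9/5)**2 = 81/25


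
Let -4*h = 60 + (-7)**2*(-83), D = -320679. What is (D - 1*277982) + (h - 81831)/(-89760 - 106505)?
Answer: -469984481343/785060 ≈ -5.9866e+5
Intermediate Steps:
h = 4007/4 (h = -(60 + (-7)**2*(-83))/4 = -(60 + 49*(-83))/4 = -(60 - 4067)/4 = -1/4*(-4007) = 4007/4 ≈ 1001.8)
(D - 1*277982) + (h - 81831)/(-89760 - 106505) = (-320679 - 1*277982) + (4007/4 - 81831)/(-89760 - 106505) = (-320679 - 277982) - 323317/4/(-196265) = -598661 - 323317/4*(-1/196265) = -598661 + 323317/785060 = -469984481343/785060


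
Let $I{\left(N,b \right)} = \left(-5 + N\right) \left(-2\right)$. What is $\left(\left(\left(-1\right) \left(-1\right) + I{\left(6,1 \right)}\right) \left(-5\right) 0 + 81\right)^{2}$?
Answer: $6561$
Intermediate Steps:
$I{\left(N,b \right)} = 10 - 2 N$
$\left(\left(\left(-1\right) \left(-1\right) + I{\left(6,1 \right)}\right) \left(-5\right) 0 + 81\right)^{2} = \left(\left(\left(-1\right) \left(-1\right) + \left(10 - 12\right)\right) \left(-5\right) 0 + 81\right)^{2} = \left(\left(1 + \left(10 - 12\right)\right) \left(-5\right) 0 + 81\right)^{2} = \left(\left(1 - 2\right) \left(-5\right) 0 + 81\right)^{2} = \left(\left(-1\right) \left(-5\right) 0 + 81\right)^{2} = \left(5 \cdot 0 + 81\right)^{2} = \left(0 + 81\right)^{2} = 81^{2} = 6561$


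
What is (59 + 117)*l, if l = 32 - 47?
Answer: -2640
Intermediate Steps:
l = -15
(59 + 117)*l = (59 + 117)*(-15) = 176*(-15) = -2640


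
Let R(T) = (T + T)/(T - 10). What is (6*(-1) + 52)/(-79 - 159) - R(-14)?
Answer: -971/714 ≈ -1.3599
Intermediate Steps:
R(T) = 2*T/(-10 + T) (R(T) = (2*T)/(-10 + T) = 2*T/(-10 + T))
(6*(-1) + 52)/(-79 - 159) - R(-14) = (6*(-1) + 52)/(-79 - 159) - 2*(-14)/(-10 - 14) = (-6 + 52)/(-238) - 2*(-14)/(-24) = 46*(-1/238) - 2*(-14)*(-1)/24 = -23/119 - 1*7/6 = -23/119 - 7/6 = -971/714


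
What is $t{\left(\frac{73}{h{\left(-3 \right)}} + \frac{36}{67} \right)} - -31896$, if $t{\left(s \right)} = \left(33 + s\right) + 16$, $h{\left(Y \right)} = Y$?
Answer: $\frac{6416162}{201} \approx 31921.0$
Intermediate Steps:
$t{\left(s \right)} = 49 + s$
$t{\left(\frac{73}{h{\left(-3 \right)}} + \frac{36}{67} \right)} - -31896 = \left(49 + \left(\frac{73}{-3} + \frac{36}{67}\right)\right) - -31896 = \left(49 + \left(73 \left(- \frac{1}{3}\right) + 36 \cdot \frac{1}{67}\right)\right) + 31896 = \left(49 + \left(- \frac{73}{3} + \frac{36}{67}\right)\right) + 31896 = \left(49 - \frac{4783}{201}\right) + 31896 = \frac{5066}{201} + 31896 = \frac{6416162}{201}$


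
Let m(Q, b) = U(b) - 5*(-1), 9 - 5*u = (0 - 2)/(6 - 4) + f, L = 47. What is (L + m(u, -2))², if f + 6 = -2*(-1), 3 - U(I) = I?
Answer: 3249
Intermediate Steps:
U(I) = 3 - I
f = -4 (f = -6 - 2*(-1) = -6 + 2 = -4)
u = 14/5 (u = 9/5 - ((0 - 2)/(6 - 4) - 4)/5 = 9/5 - (-2/2 - 4)/5 = 9/5 - (-2*½ - 4)/5 = 9/5 - (-1 - 4)/5 = 9/5 - ⅕*(-5) = 9/5 + 1 = 14/5 ≈ 2.8000)
m(Q, b) = 8 - b (m(Q, b) = (3 - b) - 5*(-1) = (3 - b) + 5 = 8 - b)
(L + m(u, -2))² = (47 + (8 - 1*(-2)))² = (47 + (8 + 2))² = (47 + 10)² = 57² = 3249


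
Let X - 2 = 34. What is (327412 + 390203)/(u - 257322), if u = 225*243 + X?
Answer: -239205/67537 ≈ -3.5418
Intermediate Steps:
X = 36 (X = 2 + 34 = 36)
u = 54711 (u = 225*243 + 36 = 54675 + 36 = 54711)
(327412 + 390203)/(u - 257322) = (327412 + 390203)/(54711 - 257322) = 717615/(-202611) = 717615*(-1/202611) = -239205/67537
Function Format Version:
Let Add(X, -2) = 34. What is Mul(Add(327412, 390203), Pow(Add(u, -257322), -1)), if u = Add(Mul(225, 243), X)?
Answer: Rational(-239205, 67537) ≈ -3.5418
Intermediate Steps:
X = 36 (X = Add(2, 34) = 36)
u = 54711 (u = Add(Mul(225, 243), 36) = Add(54675, 36) = 54711)
Mul(Add(327412, 390203), Pow(Add(u, -257322), -1)) = Mul(Add(327412, 390203), Pow(Add(54711, -257322), -1)) = Mul(717615, Pow(-202611, -1)) = Mul(717615, Rational(-1, 202611)) = Rational(-239205, 67537)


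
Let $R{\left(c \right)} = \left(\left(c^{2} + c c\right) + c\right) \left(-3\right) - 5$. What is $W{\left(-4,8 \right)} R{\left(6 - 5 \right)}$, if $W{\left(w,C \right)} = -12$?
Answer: $168$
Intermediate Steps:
$R{\left(c \right)} = -5 - 6 c^{2} - 3 c$ ($R{\left(c \right)} = \left(\left(c^{2} + c^{2}\right) + c\right) \left(-3\right) - 5 = \left(2 c^{2} + c\right) \left(-3\right) - 5 = \left(c + 2 c^{2}\right) \left(-3\right) - 5 = \left(- 6 c^{2} - 3 c\right) - 5 = -5 - 6 c^{2} - 3 c$)
$W{\left(-4,8 \right)} R{\left(6 - 5 \right)} = - 12 \left(-5 - 6 \left(6 - 5\right)^{2} - 3 \left(6 - 5\right)\right) = - 12 \left(-5 - 6 \cdot 1^{2} - 3\right) = - 12 \left(-5 - 6 - 3\right) = \left(-12\right) \left(-14\right) = 168$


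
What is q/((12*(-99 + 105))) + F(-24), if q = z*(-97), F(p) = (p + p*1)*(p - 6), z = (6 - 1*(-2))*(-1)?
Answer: 13057/9 ≈ 1450.8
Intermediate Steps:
z = -8 (z = (6 + 2)*(-1) = 8*(-1) = -8)
F(p) = 2*p*(-6 + p) (F(p) = (p + p)*(-6 + p) = (2*p)*(-6 + p) = 2*p*(-6 + p))
q = 776 (q = -8*(-97) = 776)
q/((12*(-99 + 105))) + F(-24) = 776/((12*(-99 + 105))) + 2*(-24)*(-6 - 24) = 776/((12*6)) + 2*(-24)*(-30) = 776/72 + 1440 = 776*(1/72) + 1440 = 97/9 + 1440 = 13057/9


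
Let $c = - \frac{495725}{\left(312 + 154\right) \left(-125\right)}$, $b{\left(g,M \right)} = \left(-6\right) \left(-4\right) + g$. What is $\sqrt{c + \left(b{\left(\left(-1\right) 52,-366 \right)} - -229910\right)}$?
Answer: $\frac{\sqrt{1248052591370}}{2330} \approx 479.47$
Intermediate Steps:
$b{\left(g,M \right)} = 24 + g$
$c = \frac{19829}{2330}$ ($c = - \frac{495725}{466 \left(-125\right)} = - \frac{495725}{-58250} = \left(-495725\right) \left(- \frac{1}{58250}\right) = \frac{19829}{2330} \approx 8.5103$)
$\sqrt{c + \left(b{\left(\left(-1\right) 52,-366 \right)} - -229910\right)} = \sqrt{\frac{19829}{2330} + \left(\left(24 - 52\right) - -229910\right)} = \sqrt{\frac{19829}{2330} + \left(\left(24 - 52\right) + 229910\right)} = \sqrt{\frac{19829}{2330} + \left(-28 + 229910\right)} = \sqrt{\frac{19829}{2330} + 229882} = \sqrt{\frac{535644889}{2330}} = \frac{\sqrt{1248052591370}}{2330}$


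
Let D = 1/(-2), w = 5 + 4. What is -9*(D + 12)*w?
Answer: -1863/2 ≈ -931.50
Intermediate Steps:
w = 9
D = -½ ≈ -0.50000
-9*(D + 12)*w = -9*(-½ + 12)*9 = -207*9/2 = -9*207/2 = -1863/2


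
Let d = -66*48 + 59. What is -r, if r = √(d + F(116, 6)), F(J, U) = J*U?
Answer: -I*√2413 ≈ -49.122*I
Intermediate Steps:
d = -3109 (d = -3168 + 59 = -3109)
r = I*√2413 (r = √(-3109 + 116*6) = √(-3109 + 696) = √(-2413) = I*√2413 ≈ 49.122*I)
-r = -I*√2413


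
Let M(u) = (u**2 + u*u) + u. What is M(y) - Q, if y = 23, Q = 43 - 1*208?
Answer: 1246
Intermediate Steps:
Q = -165 (Q = 43 - 208 = -165)
M(u) = u + 2*u**2 (M(u) = (u**2 + u**2) + u = 2*u**2 + u = u + 2*u**2)
M(y) - Q = 23*(1 + 2*23) - 1*(-165) = 23*(1 + 46) + 165 = 23*47 + 165 = 1081 + 165 = 1246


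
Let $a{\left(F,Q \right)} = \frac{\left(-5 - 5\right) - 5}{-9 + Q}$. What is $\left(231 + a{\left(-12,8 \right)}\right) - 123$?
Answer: $123$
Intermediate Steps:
$a{\left(F,Q \right)} = - \frac{15}{-9 + Q}$ ($a{\left(F,Q \right)} = \frac{\left(-5 - 5\right) - 5}{-9 + Q} = \frac{-10 - 5}{-9 + Q} = - \frac{15}{-9 + Q}$)
$\left(231 + a{\left(-12,8 \right)}\right) - 123 = \left(231 - \frac{15}{-9 + 8}\right) - 123 = \left(231 - \frac{15}{-1}\right) - 123 = \left(231 - -15\right) - 123 = \left(231 + 15\right) - 123 = 246 - 123 = 123$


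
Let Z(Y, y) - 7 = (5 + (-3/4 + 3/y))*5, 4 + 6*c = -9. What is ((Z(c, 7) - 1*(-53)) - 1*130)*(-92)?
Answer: 30015/7 ≈ 4287.9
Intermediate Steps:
c = -13/6 (c = -⅔ + (⅙)*(-9) = -⅔ - 3/2 = -13/6 ≈ -2.1667)
Z(Y, y) = 113/4 + 15/y (Z(Y, y) = 7 + (5 + (-3/4 + 3/y))*5 = 7 + (5 + (-3*¼ + 3/y))*5 = 7 + (5 + (-¾ + 3/y))*5 = 7 + (17/4 + 3/y)*5 = 7 + (85/4 + 15/y) = 113/4 + 15/y)
((Z(c, 7) - 1*(-53)) - 1*130)*(-92) = (((113/4 + 15/7) - 1*(-53)) - 1*130)*(-92) = (((113/4 + 15*(⅐)) + 53) - 130)*(-92) = (((113/4 + 15/7) + 53) - 130)*(-92) = ((851/28 + 53) - 130)*(-92) = (2335/28 - 130)*(-92) = -1305/28*(-92) = 30015/7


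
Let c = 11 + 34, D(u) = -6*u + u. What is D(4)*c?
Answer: -900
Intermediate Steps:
D(u) = -5*u
c = 45
D(4)*c = -5*4*45 = -20*45 = -900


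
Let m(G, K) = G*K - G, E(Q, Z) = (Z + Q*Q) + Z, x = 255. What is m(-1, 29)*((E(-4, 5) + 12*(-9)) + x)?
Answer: -4844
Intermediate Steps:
E(Q, Z) = Q² + 2*Z (E(Q, Z) = (Z + Q²) + Z = Q² + 2*Z)
m(G, K) = -G + G*K
m(-1, 29)*((E(-4, 5) + 12*(-9)) + x) = (-(-1 + 29))*((((-4)² + 2*5) + 12*(-9)) + 255) = (-1*28)*(((16 + 10) - 108) + 255) = -28*((26 - 108) + 255) = -28*(-82 + 255) = -28*173 = -4844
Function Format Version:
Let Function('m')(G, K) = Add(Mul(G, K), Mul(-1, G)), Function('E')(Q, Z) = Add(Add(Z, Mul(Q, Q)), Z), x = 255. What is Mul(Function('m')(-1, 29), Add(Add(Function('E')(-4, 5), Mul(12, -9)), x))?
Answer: -4844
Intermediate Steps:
Function('E')(Q, Z) = Add(Pow(Q, 2), Mul(2, Z)) (Function('E')(Q, Z) = Add(Add(Z, Pow(Q, 2)), Z) = Add(Pow(Q, 2), Mul(2, Z)))
Function('m')(G, K) = Add(Mul(-1, G), Mul(G, K))
Mul(Function('m')(-1, 29), Add(Add(Function('E')(-4, 5), Mul(12, -9)), x)) = Mul(Mul(-1, Add(-1, 29)), Add(Add(Add(Pow(-4, 2), Mul(2, 5)), Mul(12, -9)), 255)) = Mul(Mul(-1, 28), Add(Add(Add(16, 10), -108), 255)) = Mul(-28, Add(Add(26, -108), 255)) = Mul(-28, Add(-82, 255)) = Mul(-28, 173) = -4844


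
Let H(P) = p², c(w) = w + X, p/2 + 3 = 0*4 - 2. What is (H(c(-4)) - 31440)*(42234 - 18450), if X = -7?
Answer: -745390560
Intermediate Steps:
p = -10 (p = -6 + 2*(0*4 - 2) = -6 + 2*(0 - 2) = -6 + 2*(-2) = -6 - 4 = -10)
c(w) = -7 + w (c(w) = w - 7 = -7 + w)
H(P) = 100 (H(P) = (-10)² = 100)
(H(c(-4)) - 31440)*(42234 - 18450) = (100 - 31440)*(42234 - 18450) = -31340*23784 = -745390560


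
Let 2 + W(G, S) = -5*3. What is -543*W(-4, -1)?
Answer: 9231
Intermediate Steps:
W(G, S) = -17 (W(G, S) = -2 - 5*3 = -2 - 15 = -17)
-543*W(-4, -1) = -543*(-17) = 9231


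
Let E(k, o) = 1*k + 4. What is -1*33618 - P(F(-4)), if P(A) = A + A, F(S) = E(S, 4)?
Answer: -33618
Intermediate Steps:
E(k, o) = 4 + k (E(k, o) = k + 4 = 4 + k)
F(S) = 4 + S
P(A) = 2*A
-1*33618 - P(F(-4)) = -1*33618 - 2*(4 - 4) = -33618 - 2*0 = -33618 - 1*0 = -33618 + 0 = -33618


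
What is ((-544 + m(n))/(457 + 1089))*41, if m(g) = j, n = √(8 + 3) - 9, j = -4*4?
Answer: -11480/773 ≈ -14.851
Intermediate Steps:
j = -16
n = -9 + √11 (n = √11 - 9 = -9 + √11 ≈ -5.6834)
m(g) = -16
((-544 + m(n))/(457 + 1089))*41 = ((-544 - 16)/(457 + 1089))*41 = -560/1546*41 = -560*1/1546*41 = -280/773*41 = -11480/773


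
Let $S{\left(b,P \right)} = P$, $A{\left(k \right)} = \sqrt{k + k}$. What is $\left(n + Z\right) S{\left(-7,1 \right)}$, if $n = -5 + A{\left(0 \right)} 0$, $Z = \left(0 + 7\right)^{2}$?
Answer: $44$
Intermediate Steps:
$A{\left(k \right)} = \sqrt{2} \sqrt{k}$ ($A{\left(k \right)} = \sqrt{2 k} = \sqrt{2} \sqrt{k}$)
$Z = 49$ ($Z = 7^{2} = 49$)
$n = -5$ ($n = -5 + \sqrt{2} \sqrt{0} \cdot 0 = -5 + \sqrt{2} \cdot 0 \cdot 0 = -5 + 0 \cdot 0 = -5 + 0 = -5$)
$\left(n + Z\right) S{\left(-7,1 \right)} = \left(-5 + 49\right) 1 = 44 \cdot 1 = 44$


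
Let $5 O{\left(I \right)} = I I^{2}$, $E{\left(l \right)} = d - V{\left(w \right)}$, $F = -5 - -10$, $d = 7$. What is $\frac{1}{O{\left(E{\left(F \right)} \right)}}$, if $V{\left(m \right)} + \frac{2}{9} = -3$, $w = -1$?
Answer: $\frac{3645}{778688} \approx 0.0046809$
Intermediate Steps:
$F = 5$ ($F = -5 + 10 = 5$)
$V{\left(m \right)} = - \frac{29}{9}$ ($V{\left(m \right)} = - \frac{2}{9} - 3 = - \frac{29}{9}$)
$E{\left(l \right)} = \frac{92}{9}$ ($E{\left(l \right)} = 7 - - \frac{29}{9} = 7 + \frac{29}{9} = \frac{92}{9}$)
$O{\left(I \right)} = \frac{I^{3}}{5}$ ($O{\left(I \right)} = \frac{I I^{2}}{5} = \frac{I^{3}}{5}$)
$\frac{1}{O{\left(E{\left(F \right)} \right)}} = \frac{1}{\frac{1}{5} \left(\frac{92}{9}\right)^{3}} = \frac{1}{\frac{1}{5} \cdot \frac{778688}{729}} = \frac{1}{\frac{778688}{3645}} = \frac{3645}{778688}$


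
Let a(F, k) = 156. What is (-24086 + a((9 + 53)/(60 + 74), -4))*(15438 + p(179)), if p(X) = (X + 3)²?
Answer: -1162088660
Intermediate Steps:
p(X) = (3 + X)²
(-24086 + a((9 + 53)/(60 + 74), -4))*(15438 + p(179)) = (-24086 + 156)*(15438 + (3 + 179)²) = -23930*(15438 + 182²) = -23930*(15438 + 33124) = -23930*48562 = -1162088660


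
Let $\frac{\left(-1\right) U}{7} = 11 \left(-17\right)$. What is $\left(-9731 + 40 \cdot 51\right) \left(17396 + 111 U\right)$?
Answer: $-1251287245$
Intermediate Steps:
$U = 1309$ ($U = - 7 \cdot 11 \left(-17\right) = \left(-7\right) \left(-187\right) = 1309$)
$\left(-9731 + 40 \cdot 51\right) \left(17396 + 111 U\right) = \left(-9731 + 40 \cdot 51\right) \left(17396 + 111 \cdot 1309\right) = \left(-9731 + 2040\right) \left(17396 + 145299\right) = \left(-7691\right) 162695 = -1251287245$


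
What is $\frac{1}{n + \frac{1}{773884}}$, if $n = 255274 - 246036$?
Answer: $\frac{773884}{7149140393} \approx 0.00010825$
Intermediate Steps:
$n = 9238$ ($n = 255274 - 246036 = 9238$)
$\frac{1}{n + \frac{1}{773884}} = \frac{1}{9238 + \frac{1}{773884}} = \frac{1}{\frac{7149140393}{773884}} = \frac{773884}{7149140393}$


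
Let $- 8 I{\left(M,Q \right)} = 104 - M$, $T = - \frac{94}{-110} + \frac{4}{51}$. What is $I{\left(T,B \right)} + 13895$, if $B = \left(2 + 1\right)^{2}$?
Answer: $\frac{311514697}{22440} \approx 13882.0$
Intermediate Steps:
$B = 9$ ($B = 3^{2} = 9$)
$T = \frac{2617}{2805}$ ($T = \left(-94\right) \left(- \frac{1}{110}\right) + 4 \cdot \frac{1}{51} = \frac{47}{55} + \frac{4}{51} = \frac{2617}{2805} \approx 0.93298$)
$I{\left(M,Q \right)} = -13 + \frac{M}{8}$ ($I{\left(M,Q \right)} = - \frac{104 - M}{8} = -13 + \frac{M}{8}$)
$I{\left(T,B \right)} + 13895 = \left(-13 + \frac{1}{8} \cdot \frac{2617}{2805}\right) + 13895 = \left(-13 + \frac{2617}{22440}\right) + 13895 = - \frac{289103}{22440} + 13895 = \frac{311514697}{22440}$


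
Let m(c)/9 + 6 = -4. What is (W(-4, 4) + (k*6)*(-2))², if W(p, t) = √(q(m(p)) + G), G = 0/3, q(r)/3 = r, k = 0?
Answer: -270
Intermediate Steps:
m(c) = -90 (m(c) = -54 + 9*(-4) = -54 - 36 = -90)
q(r) = 3*r
G = 0 (G = 0*(⅓) = 0)
W(p, t) = 3*I*√30 (W(p, t) = √(3*(-90) + 0) = √(-270 + 0) = √(-270) = 3*I*√30)
(W(-4, 4) + (k*6)*(-2))² = (3*I*√30 + (0*6)*(-2))² = (3*I*√30 + 0*(-2))² = (3*I*√30 + 0)² = (3*I*√30)² = -270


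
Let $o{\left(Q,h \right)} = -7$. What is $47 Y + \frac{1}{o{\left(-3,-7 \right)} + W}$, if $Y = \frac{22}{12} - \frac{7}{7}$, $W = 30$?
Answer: $\frac{5411}{138} \approx 39.21$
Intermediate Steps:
$Y = \frac{5}{6}$ ($Y = 22 \cdot \frac{1}{12} - 1 = \frac{11}{6} - 1 = \frac{5}{6} \approx 0.83333$)
$47 Y + \frac{1}{o{\left(-3,-7 \right)} + W} = 47 \cdot \frac{5}{6} + \frac{1}{-7 + 30} = \frac{235}{6} + \frac{1}{23} = \frac{5411}{138}$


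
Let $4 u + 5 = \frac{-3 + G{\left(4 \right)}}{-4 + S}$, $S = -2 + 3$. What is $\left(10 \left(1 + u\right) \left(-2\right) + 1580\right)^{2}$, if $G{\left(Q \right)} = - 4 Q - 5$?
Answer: $2387025$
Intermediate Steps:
$G{\left(Q \right)} = -5 - 4 Q$
$S = 1$
$u = \frac{3}{4}$ ($u = - \frac{5}{4} + \frac{\left(-3 - 21\right) \frac{1}{-4 + 1}}{4} = - \frac{5}{4} + \frac{\left(-3 - 21\right) \frac{1}{-3}}{4} = - \frac{5}{4} + \frac{\left(-3 - 21\right) \left(- \frac{1}{3}\right)}{4} = - \frac{5}{4} + \frac{\left(-24\right) \left(- \frac{1}{3}\right)}{4} = - \frac{5}{4} + \frac{1}{4} \cdot 8 = - \frac{5}{4} + 2 = \frac{3}{4} \approx 0.75$)
$\left(10 \left(1 + u\right) \left(-2\right) + 1580\right)^{2} = \left(10 \left(1 + \frac{3}{4}\right) \left(-2\right) + 1580\right)^{2} = \left(10 \cdot \frac{7}{4} \left(-2\right) + 1580\right)^{2} = \left(10 \left(- \frac{7}{2}\right) + 1580\right)^{2} = \left(-35 + 1580\right)^{2} = 1545^{2} = 2387025$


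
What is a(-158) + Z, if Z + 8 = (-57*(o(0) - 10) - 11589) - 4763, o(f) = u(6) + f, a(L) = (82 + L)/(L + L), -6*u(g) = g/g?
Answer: -2493281/158 ≈ -15780.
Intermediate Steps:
u(g) = -⅙ (u(g) = -g/(6*g) = -⅙*1 = -⅙)
a(L) = (82 + L)/(2*L) (a(L) = (82 + L)/((2*L)) = (82 + L)*(1/(2*L)) = (82 + L)/(2*L))
o(f) = -⅙ + f
Z = -31561/2 (Z = -8 + ((-57*((-⅙ + 0) - 10) - 11589) - 4763) = -8 + ((-57*(-⅙ - 10) - 11589) - 4763) = -8 + ((-57*(-61/6) - 11589) - 4763) = -8 + ((1159/2 - 11589) - 4763) = -8 + (-22019/2 - 4763) = -8 - 31545/2 = -31561/2 ≈ -15781.)
a(-158) + Z = (½)*(82 - 158)/(-158) - 31561/2 = (½)*(-1/158)*(-76) - 31561/2 = 19/79 - 31561/2 = -2493281/158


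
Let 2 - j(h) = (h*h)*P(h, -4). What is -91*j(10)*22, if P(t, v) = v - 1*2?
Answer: -1205204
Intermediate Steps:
P(t, v) = -2 + v (P(t, v) = v - 2 = -2 + v)
j(h) = 2 + 6*h² (j(h) = 2 - h*h*(-2 - 4) = 2 - h²*(-6) = 2 - (-6)*h² = 2 + 6*h²)
-91*j(10)*22 = -91*(2 + 6*10²)*22 = -91*(2 + 6*100)*22 = -91*(2 + 600)*22 = -91*602*22 = -54782*22 = -1205204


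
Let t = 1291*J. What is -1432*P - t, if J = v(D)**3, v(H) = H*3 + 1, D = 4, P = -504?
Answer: -2114599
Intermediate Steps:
v(H) = 1 + 3*H (v(H) = 3*H + 1 = 1 + 3*H)
J = 2197 (J = (1 + 3*4)**3 = (1 + 12)**3 = 13**3 = 2197)
t = 2836327 (t = 1291*2197 = 2836327)
-1432*P - t = -1432*(-504) - 1*2836327 = 721728 - 2836327 = -2114599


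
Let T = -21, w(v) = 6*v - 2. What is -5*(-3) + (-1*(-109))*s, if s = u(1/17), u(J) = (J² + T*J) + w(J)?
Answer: -86353/289 ≈ -298.80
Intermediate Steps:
w(v) = -2 + 6*v
u(J) = -2 + J² - 15*J (u(J) = (J² - 21*J) + (-2 + 6*J) = -2 + J² - 15*J)
s = -832/289 (s = -2 + (1/17)² - 15/17 = -2 + (1/17)² - 15*1/17 = -2 + 1/289 - 15/17 = -832/289 ≈ -2.8789)
-5*(-3) + (-1*(-109))*s = -5*(-3) - 1*(-109)*(-832/289) = 15 + 109*(-832/289) = 15 - 90688/289 = -86353/289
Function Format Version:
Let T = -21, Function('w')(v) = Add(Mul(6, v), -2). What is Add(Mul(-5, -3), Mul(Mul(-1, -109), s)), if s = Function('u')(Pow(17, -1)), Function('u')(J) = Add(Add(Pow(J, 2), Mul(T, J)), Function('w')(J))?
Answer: Rational(-86353, 289) ≈ -298.80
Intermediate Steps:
Function('w')(v) = Add(-2, Mul(6, v))
Function('u')(J) = Add(-2, Pow(J, 2), Mul(-15, J)) (Function('u')(J) = Add(Add(Pow(J, 2), Mul(-21, J)), Add(-2, Mul(6, J))) = Add(-2, Pow(J, 2), Mul(-15, J)))
s = Rational(-832, 289) (s = Add(-2, Pow(Pow(17, -1), 2), Mul(-15, Pow(17, -1))) = Add(-2, Pow(Rational(1, 17), 2), Mul(-15, Rational(1, 17))) = Add(-2, Rational(1, 289), Rational(-15, 17)) = Rational(-832, 289) ≈ -2.8789)
Add(Mul(-5, -3), Mul(Mul(-1, -109), s)) = Add(Mul(-5, -3), Mul(Mul(-1, -109), Rational(-832, 289))) = Add(15, Mul(109, Rational(-832, 289))) = Add(15, Rational(-90688, 289)) = Rational(-86353, 289)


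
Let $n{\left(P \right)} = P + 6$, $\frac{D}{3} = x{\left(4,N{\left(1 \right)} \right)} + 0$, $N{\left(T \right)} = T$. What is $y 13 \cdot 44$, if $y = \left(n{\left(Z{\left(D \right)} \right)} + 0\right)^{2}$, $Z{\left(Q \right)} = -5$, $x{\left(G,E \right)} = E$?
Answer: $572$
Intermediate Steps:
$D = 3$ ($D = 3 \left(1 + 0\right) = 3 \cdot 1 = 3$)
$n{\left(P \right)} = 6 + P$
$y = 1$ ($y = \left(\left(6 - 5\right) + 0\right)^{2} = \left(1 + 0\right)^{2} = 1^{2} = 1$)
$y 13 \cdot 44 = 1 \cdot 13 \cdot 44 = 13 \cdot 44 = 572$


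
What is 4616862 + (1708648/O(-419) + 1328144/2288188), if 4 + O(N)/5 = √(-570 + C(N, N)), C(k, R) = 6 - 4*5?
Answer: 989909682225022/214517625 - 427162*I*√146/375 ≈ 4.6146e+6 - 13764.0*I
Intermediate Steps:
C(k, R) = -14 (C(k, R) = 6 - 20 = -14)
O(N) = -20 + 10*I*√146 (O(N) = -20 + 5*√(-570 - 14) = -20 + 5*√(-584) = -20 + 5*(2*I*√146) = -20 + 10*I*√146)
4616862 + (1708648/O(-419) + 1328144/2288188) = 4616862 + (1708648/(-20 + 10*I*√146) + 1328144/2288188) = 4616862 + (1708648/(-20 + 10*I*√146) + 1328144*(1/2288188)) = 4616862 + (1708648/(-20 + 10*I*√146) + 332036/572047) = 4616862 + (332036/572047 + 1708648/(-20 + 10*I*√146)) = 2641062388550/572047 + 1708648/(-20 + 10*I*√146)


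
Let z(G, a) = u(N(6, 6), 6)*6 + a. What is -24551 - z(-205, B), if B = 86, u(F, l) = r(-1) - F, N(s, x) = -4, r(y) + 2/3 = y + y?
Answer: -24645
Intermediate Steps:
r(y) = -⅔ + 2*y (r(y) = -⅔ + (y + y) = -⅔ + 2*y)
u(F, l) = -8/3 - F (u(F, l) = (-⅔ + 2*(-1)) - F = (-⅔ - 2) - F = -8/3 - F)
z(G, a) = 8 + a (z(G, a) = (-8/3 - 1*(-4))*6 + a = (-8/3 + 4)*6 + a = (4/3)*6 + a = 8 + a)
-24551 - z(-205, B) = -24551 - (8 + 86) = -24551 - 1*94 = -24551 - 94 = -24645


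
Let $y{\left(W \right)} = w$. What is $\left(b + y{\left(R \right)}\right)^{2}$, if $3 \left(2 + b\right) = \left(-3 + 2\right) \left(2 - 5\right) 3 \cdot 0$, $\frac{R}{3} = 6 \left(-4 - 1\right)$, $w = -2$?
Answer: $16$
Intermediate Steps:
$R = -90$ ($R = 3 \cdot 6 \left(-4 - 1\right) = 3 \cdot 6 \left(-5\right) = 3 \left(-30\right) = -90$)
$y{\left(W \right)} = -2$
$b = -2$ ($b = -2 + \frac{\left(-3 + 2\right) \left(2 - 5\right) 3 \cdot 0}{3} = -2 + \frac{\left(-1\right) \left(-3\right) 3 \cdot 0}{3} = -2 + \frac{3 \cdot 3 \cdot 0}{3} = -2 + \frac{9 \cdot 0}{3} = -2 + \frac{1}{3} \cdot 0 = -2 + 0 = -2$)
$\left(b + y{\left(R \right)}\right)^{2} = \left(-2 - 2\right)^{2} = \left(-4\right)^{2} = 16$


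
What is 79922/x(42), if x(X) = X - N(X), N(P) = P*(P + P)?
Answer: -39961/1743 ≈ -22.927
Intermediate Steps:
N(P) = 2*P² (N(P) = P*(2*P) = 2*P²)
x(X) = X - 2*X²
79922/x(42) = 79922/((42*(1 - 2*42))) = 79922/((42*(1 - 84))) = 79922/((42*(-83))) = 79922/(-3486) = 79922*(-1/3486) = -39961/1743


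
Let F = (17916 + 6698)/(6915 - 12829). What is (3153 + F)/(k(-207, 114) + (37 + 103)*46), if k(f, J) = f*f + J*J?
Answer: 9311114/184176745 ≈ 0.050555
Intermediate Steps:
F = -12307/2957 (F = 24614/(-5914) = 24614*(-1/5914) = -12307/2957 ≈ -4.1620)
k(f, J) = J² + f² (k(f, J) = f² + J² = J² + f²)
(3153 + F)/(k(-207, 114) + (37 + 103)*46) = (3153 - 12307/2957)/((114² + (-207)²) + (37 + 103)*46) = 9311114/(2957*((12996 + 42849) + 140*46)) = 9311114/(2957*(55845 + 6440)) = (9311114/2957)/62285 = (9311114/2957)*(1/62285) = 9311114/184176745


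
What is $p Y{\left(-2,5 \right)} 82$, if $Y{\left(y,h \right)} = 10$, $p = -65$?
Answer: $-53300$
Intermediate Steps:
$p Y{\left(-2,5 \right)} 82 = \left(-65\right) 10 \cdot 82 = \left(-650\right) 82 = -53300$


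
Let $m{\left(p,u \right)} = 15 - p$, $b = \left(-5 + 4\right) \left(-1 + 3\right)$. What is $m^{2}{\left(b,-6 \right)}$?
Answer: $289$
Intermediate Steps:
$b = -2$ ($b = \left(-1\right) 2 = -2$)
$m^{2}{\left(b,-6 \right)} = \left(15 - -2\right)^{2} = \left(15 + 2\right)^{2} = 17^{2} = 289$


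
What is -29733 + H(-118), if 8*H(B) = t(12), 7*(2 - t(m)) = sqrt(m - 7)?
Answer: -118931/4 - sqrt(5)/56 ≈ -29733.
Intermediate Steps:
t(m) = 2 - sqrt(-7 + m)/7 (t(m) = 2 - sqrt(m - 7)/7 = 2 - sqrt(-7 + m)/7)
H(B) = 1/4 - sqrt(5)/56 (H(B) = (2 - sqrt(-7 + 12)/7)/8 = (2 - sqrt(5)/7)/8 = 1/4 - sqrt(5)/56)
-29733 + H(-118) = -29733 + (1/4 - sqrt(5)/56) = -118931/4 - sqrt(5)/56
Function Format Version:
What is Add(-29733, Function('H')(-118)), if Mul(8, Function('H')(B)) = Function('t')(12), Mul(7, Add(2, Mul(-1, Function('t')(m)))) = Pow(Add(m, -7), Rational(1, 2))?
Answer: Add(Rational(-118931, 4), Mul(Rational(-1, 56), Pow(5, Rational(1, 2)))) ≈ -29733.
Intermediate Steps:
Function('t')(m) = Add(2, Mul(Rational(-1, 7), Pow(Add(-7, m), Rational(1, 2)))) (Function('t')(m) = Add(2, Mul(Rational(-1, 7), Pow(Add(m, -7), Rational(1, 2)))) = Add(2, Mul(Rational(-1, 7), Pow(Add(-7, m), Rational(1, 2)))))
Function('H')(B) = Add(Rational(1, 4), Mul(Rational(-1, 56), Pow(5, Rational(1, 2)))) (Function('H')(B) = Mul(Rational(1, 8), Add(2, Mul(Rational(-1, 7), Pow(Add(-7, 12), Rational(1, 2))))) = Mul(Rational(1, 8), Add(2, Mul(Rational(-1, 7), Pow(5, Rational(1, 2))))) = Add(Rational(1, 4), Mul(Rational(-1, 56), Pow(5, Rational(1, 2)))))
Add(-29733, Function('H')(-118)) = Add(-29733, Add(Rational(1, 4), Mul(Rational(-1, 56), Pow(5, Rational(1, 2))))) = Add(Rational(-118931, 4), Mul(Rational(-1, 56), Pow(5, Rational(1, 2))))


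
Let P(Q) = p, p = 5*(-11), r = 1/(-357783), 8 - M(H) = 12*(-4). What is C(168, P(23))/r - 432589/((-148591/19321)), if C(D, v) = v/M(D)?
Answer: 24403124261/59864 ≈ 4.0764e+5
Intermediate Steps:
M(H) = 56 (M(H) = 8 - 12*(-4) = 8 - 1*(-48) = 8 + 48 = 56)
r = -1/357783 ≈ -2.7950e-6
p = -55
P(Q) = -55
C(D, v) = v/56
C(168, P(23))/r - 432589/((-148591/19321)) = ((1/56)*(-55))/(-1/357783) - 432589/((-148591/19321)) = -55/56*(-357783) - 432589/((-148591*1/19321)) = 19678065/56 - 432589/(-1069/139) = 19678065/56 - 432589*(-139/1069) = 19678065/56 + 60129871/1069 = 24403124261/59864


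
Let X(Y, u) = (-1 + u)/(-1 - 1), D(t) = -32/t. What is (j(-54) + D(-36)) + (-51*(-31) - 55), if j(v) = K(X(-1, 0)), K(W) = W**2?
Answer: 54977/36 ≈ 1527.1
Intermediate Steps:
X(Y, u) = 1/2 - u/2 (X(Y, u) = (-1 + u)/(-2) = (-1 + u)*(-1/2) = 1/2 - u/2)
j(v) = 1/4 (j(v) = (1/2 - 1/2*0)**2 = (1/2 + 0)**2 = (1/2)**2 = 1/4)
(j(-54) + D(-36)) + (-51*(-31) - 55) = (1/4 - 32/(-36)) + (-51*(-31) - 55) = (1/4 - 32*(-1/36)) + (1581 - 55) = (1/4 + 8/9) + 1526 = 41/36 + 1526 = 54977/36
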